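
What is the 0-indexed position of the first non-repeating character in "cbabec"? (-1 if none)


Input: cbabec
Character frequencies:
  'a': 1
  'b': 2
  'c': 2
  'e': 1
Scanning left to right for freq == 1:
  Position 0 ('c'): freq=2, skip
  Position 1 ('b'): freq=2, skip
  Position 2 ('a'): unique! => answer = 2

2


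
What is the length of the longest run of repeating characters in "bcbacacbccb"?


Input: "bcbacacbccb"
Scanning for longest run:
  Position 1 ('c'): new char, reset run to 1
  Position 2 ('b'): new char, reset run to 1
  Position 3 ('a'): new char, reset run to 1
  Position 4 ('c'): new char, reset run to 1
  Position 5 ('a'): new char, reset run to 1
  Position 6 ('c'): new char, reset run to 1
  Position 7 ('b'): new char, reset run to 1
  Position 8 ('c'): new char, reset run to 1
  Position 9 ('c'): continues run of 'c', length=2
  Position 10 ('b'): new char, reset run to 1
Longest run: 'c' with length 2

2


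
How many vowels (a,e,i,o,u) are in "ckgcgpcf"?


Input: ckgcgpcf
Checking each character:
  'c' at position 0: consonant
  'k' at position 1: consonant
  'g' at position 2: consonant
  'c' at position 3: consonant
  'g' at position 4: consonant
  'p' at position 5: consonant
  'c' at position 6: consonant
  'f' at position 7: consonant
Total vowels: 0

0


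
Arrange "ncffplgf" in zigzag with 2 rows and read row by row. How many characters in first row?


Zigzag "ncffplgf" into 2 rows:
Placing characters:
  'n' => row 0
  'c' => row 1
  'f' => row 0
  'f' => row 1
  'p' => row 0
  'l' => row 1
  'g' => row 0
  'f' => row 1
Rows:
  Row 0: "nfpg"
  Row 1: "cflf"
First row length: 4

4


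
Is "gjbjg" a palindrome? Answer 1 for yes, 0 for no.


Input: gjbjg
Reversed: gjbjg
  Compare pos 0 ('g') with pos 4 ('g'): match
  Compare pos 1 ('j') with pos 3 ('j'): match
Result: palindrome

1


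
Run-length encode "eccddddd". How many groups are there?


Input: eccddddd
Scanning for consecutive runs:
  Group 1: 'e' x 1 (positions 0-0)
  Group 2: 'c' x 2 (positions 1-2)
  Group 3: 'd' x 5 (positions 3-7)
Total groups: 3

3


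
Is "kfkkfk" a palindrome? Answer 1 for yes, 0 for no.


Input: kfkkfk
Reversed: kfkkfk
  Compare pos 0 ('k') with pos 5 ('k'): match
  Compare pos 1 ('f') with pos 4 ('f'): match
  Compare pos 2 ('k') with pos 3 ('k'): match
Result: palindrome

1


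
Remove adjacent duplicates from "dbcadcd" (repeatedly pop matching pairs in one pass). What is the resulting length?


Input: dbcadcd
Stack-based adjacent duplicate removal:
  Read 'd': push. Stack: d
  Read 'b': push. Stack: db
  Read 'c': push. Stack: dbc
  Read 'a': push. Stack: dbca
  Read 'd': push. Stack: dbcad
  Read 'c': push. Stack: dbcadc
  Read 'd': push. Stack: dbcadcd
Final stack: "dbcadcd" (length 7)

7


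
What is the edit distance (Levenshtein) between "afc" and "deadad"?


Computing edit distance: "afc" -> "deadad"
DP table:
           d    e    a    d    a    d
      0    1    2    3    4    5    6
  a   1    1    2    2    3    4    5
  f   2    2    2    3    3    4    5
  c   3    3    3    3    4    4    5
Edit distance = dp[3][6] = 5

5


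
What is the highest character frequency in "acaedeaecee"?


Input: acaedeaecee
Character counts:
  'a': 3
  'c': 2
  'd': 1
  'e': 5
Maximum frequency: 5

5


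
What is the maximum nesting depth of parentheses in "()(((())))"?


Input: "()(((())))"
Tracking depth:
  Position 0 '(': depth becomes 1
  Position 1 ')': depth becomes 0
  Position 2 '(': depth becomes 1
  Position 3 '(': depth becomes 2
  Position 4 '(': depth becomes 3
  Position 5 '(': depth becomes 4
  Position 6 ')': depth becomes 3
  Position 7 ')': depth becomes 2
  Position 8 ')': depth becomes 1
  Position 9 ')': depth becomes 0
Maximum depth reached: 4

4


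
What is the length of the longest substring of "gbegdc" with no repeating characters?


Input: "gbegdc"
Sliding window (track last position of each char):
  Position 0 ('g'): window [0,0] length 1 -- new best
  Position 1 ('b'): window [0,1] length 2 -- new best
  Position 2 ('e'): window [0,2] length 3 -- new best
  Position 3 ('g'): repeat (last at 0), move window start to 1
  Position 3 ('g'): window [1,3] length 3
  Position 4 ('d'): window [1,4] length 4 -- new best
  Position 5 ('c'): window [1,5] length 5 -- new best
Longest substring with no repeats: "begdc" with length 5

5


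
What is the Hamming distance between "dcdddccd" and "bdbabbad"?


Comparing "dcdddccd" and "bdbabbad" position by position:
  Position 0: 'd' vs 'b' => differ
  Position 1: 'c' vs 'd' => differ
  Position 2: 'd' vs 'b' => differ
  Position 3: 'd' vs 'a' => differ
  Position 4: 'd' vs 'b' => differ
  Position 5: 'c' vs 'b' => differ
  Position 6: 'c' vs 'a' => differ
  Position 7: 'd' vs 'd' => same
Total differences (Hamming distance): 7

7


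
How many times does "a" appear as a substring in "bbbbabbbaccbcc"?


Searching for "a" in "bbbbabbbaccbcc"
Scanning each position:
  Position 0: "b" => no
  Position 1: "b" => no
  Position 2: "b" => no
  Position 3: "b" => no
  Position 4: "a" => MATCH
  Position 5: "b" => no
  Position 6: "b" => no
  Position 7: "b" => no
  Position 8: "a" => MATCH
  Position 9: "c" => no
  Position 10: "c" => no
  Position 11: "b" => no
  Position 12: "c" => no
  Position 13: "c" => no
Total occurrences: 2

2


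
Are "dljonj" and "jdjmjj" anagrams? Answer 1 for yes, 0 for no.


Strings: "dljonj", "jdjmjj"
Sorted first:  djjlno
Sorted second: djjjjm
Differ at position 3: 'l' vs 'j' => not anagrams

0


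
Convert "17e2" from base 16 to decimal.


Input: "17e2" in base 16
Positional expansion:
  Digit '1' (value 1) x 16^3 = 4096
  Digit '7' (value 7) x 16^2 = 1792
  Digit 'e' (value 14) x 16^1 = 224
  Digit '2' (value 2) x 16^0 = 2
Sum = 6114

6114


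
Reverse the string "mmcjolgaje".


Input: mmcjolgaje
Reading characters right to left:
  Position 9: 'e'
  Position 8: 'j'
  Position 7: 'a'
  Position 6: 'g'
  Position 5: 'l'
  Position 4: 'o'
  Position 3: 'j'
  Position 2: 'c'
  Position 1: 'm'
  Position 0: 'm'
Reversed: ejaglojcmm

ejaglojcmm


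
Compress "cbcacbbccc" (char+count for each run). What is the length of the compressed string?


Input: cbcacbbccc
Runs:
  'c' x 1 => "c1"
  'b' x 1 => "b1"
  'c' x 1 => "c1"
  'a' x 1 => "a1"
  'c' x 1 => "c1"
  'b' x 2 => "b2"
  'c' x 3 => "c3"
Compressed: "c1b1c1a1c1b2c3"
Compressed length: 14

14


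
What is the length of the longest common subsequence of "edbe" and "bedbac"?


LCS of "edbe" and "bedbac"
DP table:
           b    e    d    b    a    c
      0    0    0    0    0    0    0
  e   0    0    1    1    1    1    1
  d   0    0    1    2    2    2    2
  b   0    1    1    2    3    3    3
  e   0    1    2    2    3    3    3
LCS length = dp[4][6] = 3

3


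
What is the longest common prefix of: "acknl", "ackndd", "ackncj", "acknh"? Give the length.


Words: acknl, ackndd, ackncj, acknh
  Position 0: all 'a' => match
  Position 1: all 'c' => match
  Position 2: all 'k' => match
  Position 3: all 'n' => match
  Position 4: ('l', 'd', 'c', 'h') => mismatch, stop
LCP = "ackn" (length 4)

4


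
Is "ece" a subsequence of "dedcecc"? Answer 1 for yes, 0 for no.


Check if "ece" is a subsequence of "dedcecc"
Greedy scan:
  Position 0 ('d'): no match needed
  Position 1 ('e'): matches sub[0] = 'e'
  Position 2 ('d'): no match needed
  Position 3 ('c'): matches sub[1] = 'c'
  Position 4 ('e'): matches sub[2] = 'e'
  Position 5 ('c'): no match needed
  Position 6 ('c'): no match needed
All 3 characters matched => is a subsequence

1


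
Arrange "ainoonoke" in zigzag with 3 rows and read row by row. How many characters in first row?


Zigzag "ainoonoke" into 3 rows:
Placing characters:
  'a' => row 0
  'i' => row 1
  'n' => row 2
  'o' => row 1
  'o' => row 0
  'n' => row 1
  'o' => row 2
  'k' => row 1
  'e' => row 0
Rows:
  Row 0: "aoe"
  Row 1: "ionk"
  Row 2: "no"
First row length: 3

3


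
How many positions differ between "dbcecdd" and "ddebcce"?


Comparing "dbcecdd" and "ddebcce" position by position:
  Position 0: 'd' vs 'd' => same
  Position 1: 'b' vs 'd' => DIFFER
  Position 2: 'c' vs 'e' => DIFFER
  Position 3: 'e' vs 'b' => DIFFER
  Position 4: 'c' vs 'c' => same
  Position 5: 'd' vs 'c' => DIFFER
  Position 6: 'd' vs 'e' => DIFFER
Positions that differ: 5

5


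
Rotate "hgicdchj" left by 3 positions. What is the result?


Input: "hgicdchj", rotate left by 3
First 3 characters: "hgi"
Remaining characters: "cdchj"
Concatenate remaining + first: "cdchj" + "hgi" = "cdchjhgi"

cdchjhgi


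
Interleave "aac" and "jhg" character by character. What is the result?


Interleaving "aac" and "jhg":
  Position 0: 'a' from first, 'j' from second => "aj"
  Position 1: 'a' from first, 'h' from second => "ah"
  Position 2: 'c' from first, 'g' from second => "cg"
Result: ajahcg

ajahcg


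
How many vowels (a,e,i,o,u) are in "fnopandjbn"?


Input: fnopandjbn
Checking each character:
  'f' at position 0: consonant
  'n' at position 1: consonant
  'o' at position 2: vowel (running total: 1)
  'p' at position 3: consonant
  'a' at position 4: vowel (running total: 2)
  'n' at position 5: consonant
  'd' at position 6: consonant
  'j' at position 7: consonant
  'b' at position 8: consonant
  'n' at position 9: consonant
Total vowels: 2

2


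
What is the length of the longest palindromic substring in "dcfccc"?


Input: "dcfccc"
Checking substrings for palindromes:
  [1:4] "cfc" (len 3) => palindrome
  [3:6] "ccc" (len 3) => palindrome
  [3:5] "cc" (len 2) => palindrome
  [4:6] "cc" (len 2) => palindrome
Longest palindromic substring: "cfc" with length 3

3


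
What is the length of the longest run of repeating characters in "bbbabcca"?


Input: "bbbabcca"
Scanning for longest run:
  Position 1 ('b'): continues run of 'b', length=2
  Position 2 ('b'): continues run of 'b', length=3
  Position 3 ('a'): new char, reset run to 1
  Position 4 ('b'): new char, reset run to 1
  Position 5 ('c'): new char, reset run to 1
  Position 6 ('c'): continues run of 'c', length=2
  Position 7 ('a'): new char, reset run to 1
Longest run: 'b' with length 3

3


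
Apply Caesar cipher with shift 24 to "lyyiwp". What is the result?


Caesar cipher: shift "lyyiwp" by 24
  'l' (pos 11) + 24 = pos 9 = 'j'
  'y' (pos 24) + 24 = pos 22 = 'w'
  'y' (pos 24) + 24 = pos 22 = 'w'
  'i' (pos 8) + 24 = pos 6 = 'g'
  'w' (pos 22) + 24 = pos 20 = 'u'
  'p' (pos 15) + 24 = pos 13 = 'n'
Result: jwwgun

jwwgun


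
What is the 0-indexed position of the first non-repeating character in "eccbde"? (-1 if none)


Input: eccbde
Character frequencies:
  'b': 1
  'c': 2
  'd': 1
  'e': 2
Scanning left to right for freq == 1:
  Position 0 ('e'): freq=2, skip
  Position 1 ('c'): freq=2, skip
  Position 2 ('c'): freq=2, skip
  Position 3 ('b'): unique! => answer = 3

3


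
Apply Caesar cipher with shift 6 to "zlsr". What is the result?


Caesar cipher: shift "zlsr" by 6
  'z' (pos 25) + 6 = pos 5 = 'f'
  'l' (pos 11) + 6 = pos 17 = 'r'
  's' (pos 18) + 6 = pos 24 = 'y'
  'r' (pos 17) + 6 = pos 23 = 'x'
Result: fryx

fryx


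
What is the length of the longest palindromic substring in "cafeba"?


Input: "cafeba"
Checking substrings for palindromes:
  No multi-char palindromic substrings found
Longest palindromic substring: "c" with length 1

1


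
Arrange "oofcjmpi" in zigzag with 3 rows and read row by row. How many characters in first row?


Zigzag "oofcjmpi" into 3 rows:
Placing characters:
  'o' => row 0
  'o' => row 1
  'f' => row 2
  'c' => row 1
  'j' => row 0
  'm' => row 1
  'p' => row 2
  'i' => row 1
Rows:
  Row 0: "oj"
  Row 1: "ocmi"
  Row 2: "fp"
First row length: 2

2


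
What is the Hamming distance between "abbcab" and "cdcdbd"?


Comparing "abbcab" and "cdcdbd" position by position:
  Position 0: 'a' vs 'c' => differ
  Position 1: 'b' vs 'd' => differ
  Position 2: 'b' vs 'c' => differ
  Position 3: 'c' vs 'd' => differ
  Position 4: 'a' vs 'b' => differ
  Position 5: 'b' vs 'd' => differ
Total differences (Hamming distance): 6

6


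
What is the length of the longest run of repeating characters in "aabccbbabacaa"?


Input: "aabccbbabacaa"
Scanning for longest run:
  Position 1 ('a'): continues run of 'a', length=2
  Position 2 ('b'): new char, reset run to 1
  Position 3 ('c'): new char, reset run to 1
  Position 4 ('c'): continues run of 'c', length=2
  Position 5 ('b'): new char, reset run to 1
  Position 6 ('b'): continues run of 'b', length=2
  Position 7 ('a'): new char, reset run to 1
  Position 8 ('b'): new char, reset run to 1
  Position 9 ('a'): new char, reset run to 1
  Position 10 ('c'): new char, reset run to 1
  Position 11 ('a'): new char, reset run to 1
  Position 12 ('a'): continues run of 'a', length=2
Longest run: 'a' with length 2

2


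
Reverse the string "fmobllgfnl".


Input: fmobllgfnl
Reading characters right to left:
  Position 9: 'l'
  Position 8: 'n'
  Position 7: 'f'
  Position 6: 'g'
  Position 5: 'l'
  Position 4: 'l'
  Position 3: 'b'
  Position 2: 'o'
  Position 1: 'm'
  Position 0: 'f'
Reversed: lnfgllbomf

lnfgllbomf


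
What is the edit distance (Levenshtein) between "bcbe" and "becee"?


Computing edit distance: "bcbe" -> "becee"
DP table:
           b    e    c    e    e
      0    1    2    3    4    5
  b   1    0    1    2    3    4
  c   2    1    1    1    2    3
  b   3    2    2    2    2    3
  e   4    3    2    3    2    2
Edit distance = dp[4][5] = 2

2


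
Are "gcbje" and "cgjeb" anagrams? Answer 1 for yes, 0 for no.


Strings: "gcbje", "cgjeb"
Sorted first:  bcegj
Sorted second: bcegj
Sorted forms match => anagrams

1


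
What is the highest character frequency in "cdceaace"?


Input: cdceaace
Character counts:
  'a': 2
  'c': 3
  'd': 1
  'e': 2
Maximum frequency: 3

3


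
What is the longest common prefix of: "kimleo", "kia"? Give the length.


Words: kimleo, kia
  Position 0: all 'k' => match
  Position 1: all 'i' => match
  Position 2: ('m', 'a') => mismatch, stop
LCP = "ki" (length 2)

2


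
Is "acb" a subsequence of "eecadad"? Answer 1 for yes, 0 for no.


Check if "acb" is a subsequence of "eecadad"
Greedy scan:
  Position 0 ('e'): no match needed
  Position 1 ('e'): no match needed
  Position 2 ('c'): no match needed
  Position 3 ('a'): matches sub[0] = 'a'
  Position 4 ('d'): no match needed
  Position 5 ('a'): no match needed
  Position 6 ('d'): no match needed
Only matched 1/3 characters => not a subsequence

0


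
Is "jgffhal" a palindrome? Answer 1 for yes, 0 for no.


Input: jgffhal
Reversed: lahffgj
  Compare pos 0 ('j') with pos 6 ('l'): MISMATCH
  Compare pos 1 ('g') with pos 5 ('a'): MISMATCH
  Compare pos 2 ('f') with pos 4 ('h'): MISMATCH
Result: not a palindrome

0


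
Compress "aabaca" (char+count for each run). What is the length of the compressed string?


Input: aabaca
Runs:
  'a' x 2 => "a2"
  'b' x 1 => "b1"
  'a' x 1 => "a1"
  'c' x 1 => "c1"
  'a' x 1 => "a1"
Compressed: "a2b1a1c1a1"
Compressed length: 10

10


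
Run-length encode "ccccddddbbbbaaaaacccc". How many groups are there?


Input: ccccddddbbbbaaaaacccc
Scanning for consecutive runs:
  Group 1: 'c' x 4 (positions 0-3)
  Group 2: 'd' x 4 (positions 4-7)
  Group 3: 'b' x 4 (positions 8-11)
  Group 4: 'a' x 5 (positions 12-16)
  Group 5: 'c' x 4 (positions 17-20)
Total groups: 5

5


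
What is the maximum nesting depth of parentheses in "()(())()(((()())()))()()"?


Input: "()(())()(((()())()))()()"
Tracking depth:
  Position 0 '(': depth becomes 1
  Position 1 ')': depth becomes 0
  Position 2 '(': depth becomes 1
  Position 3 '(': depth becomes 2
  Position 4 ')': depth becomes 1
  Position 5 ')': depth becomes 0
  Position 6 '(': depth becomes 1
  Position 7 ')': depth becomes 0
  Position 8 '(': depth becomes 1
  Position 9 '(': depth becomes 2
  Position 10 '(': depth becomes 3
  Position 11 '(': depth becomes 4
  Position 12 ')': depth becomes 3
  Position 13 '(': depth becomes 4
  Position 14 ')': depth becomes 3
  Position 15 ')': depth becomes 2
  Position 16 '(': depth becomes 3
  Position 17 ')': depth becomes 2
  Position 18 ')': depth becomes 1
  Position 19 ')': depth becomes 0
  Position 20 '(': depth becomes 1
  Position 21 ')': depth becomes 0
  Position 22 '(': depth becomes 1
  Position 23 ')': depth becomes 0
Maximum depth reached: 4

4


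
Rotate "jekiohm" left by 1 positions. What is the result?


Input: "jekiohm", rotate left by 1
First 1 characters: "j"
Remaining characters: "ekiohm"
Concatenate remaining + first: "ekiohm" + "j" = "ekiohmj"

ekiohmj


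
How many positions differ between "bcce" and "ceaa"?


Comparing "bcce" and "ceaa" position by position:
  Position 0: 'b' vs 'c' => DIFFER
  Position 1: 'c' vs 'e' => DIFFER
  Position 2: 'c' vs 'a' => DIFFER
  Position 3: 'e' vs 'a' => DIFFER
Positions that differ: 4

4


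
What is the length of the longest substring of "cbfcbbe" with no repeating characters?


Input: "cbfcbbe"
Sliding window (track last position of each char):
  Position 0 ('c'): window [0,0] length 1 -- new best
  Position 1 ('b'): window [0,1] length 2 -- new best
  Position 2 ('f'): window [0,2] length 3 -- new best
  Position 3 ('c'): repeat (last at 0), move window start to 1
  Position 3 ('c'): window [1,3] length 3
  Position 4 ('b'): repeat (last at 1), move window start to 2
  Position 4 ('b'): window [2,4] length 3
  Position 5 ('b'): repeat (last at 4), move window start to 5
  Position 5 ('b'): window [5,5] length 1
  Position 6 ('e'): window [5,6] length 2
Longest substring with no repeats: "cbf" with length 3

3


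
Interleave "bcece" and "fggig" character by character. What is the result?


Interleaving "bcece" and "fggig":
  Position 0: 'b' from first, 'f' from second => "bf"
  Position 1: 'c' from first, 'g' from second => "cg"
  Position 2: 'e' from first, 'g' from second => "eg"
  Position 3: 'c' from first, 'i' from second => "ci"
  Position 4: 'e' from first, 'g' from second => "eg"
Result: bfcgegcieg

bfcgegcieg


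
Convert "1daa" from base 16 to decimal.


Input: "1daa" in base 16
Positional expansion:
  Digit '1' (value 1) x 16^3 = 4096
  Digit 'd' (value 13) x 16^2 = 3328
  Digit 'a' (value 10) x 16^1 = 160
  Digit 'a' (value 10) x 16^0 = 10
Sum = 7594

7594


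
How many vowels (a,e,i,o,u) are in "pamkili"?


Input: pamkili
Checking each character:
  'p' at position 0: consonant
  'a' at position 1: vowel (running total: 1)
  'm' at position 2: consonant
  'k' at position 3: consonant
  'i' at position 4: vowel (running total: 2)
  'l' at position 5: consonant
  'i' at position 6: vowel (running total: 3)
Total vowels: 3

3


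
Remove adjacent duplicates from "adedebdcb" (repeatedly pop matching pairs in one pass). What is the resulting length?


Input: adedebdcb
Stack-based adjacent duplicate removal:
  Read 'a': push. Stack: a
  Read 'd': push. Stack: ad
  Read 'e': push. Stack: ade
  Read 'd': push. Stack: aded
  Read 'e': push. Stack: adede
  Read 'b': push. Stack: adedeb
  Read 'd': push. Stack: adedebd
  Read 'c': push. Stack: adedebdc
  Read 'b': push. Stack: adedebdcb
Final stack: "adedebdcb" (length 9)

9


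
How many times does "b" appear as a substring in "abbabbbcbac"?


Searching for "b" in "abbabbbcbac"
Scanning each position:
  Position 0: "a" => no
  Position 1: "b" => MATCH
  Position 2: "b" => MATCH
  Position 3: "a" => no
  Position 4: "b" => MATCH
  Position 5: "b" => MATCH
  Position 6: "b" => MATCH
  Position 7: "c" => no
  Position 8: "b" => MATCH
  Position 9: "a" => no
  Position 10: "c" => no
Total occurrences: 6

6


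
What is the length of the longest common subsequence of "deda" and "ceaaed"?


LCS of "deda" and "ceaaed"
DP table:
           c    e    a    a    e    d
      0    0    0    0    0    0    0
  d   0    0    0    0    0    0    1
  e   0    0    1    1    1    1    1
  d   0    0    1    1    1    1    2
  a   0    0    1    2    2    2    2
LCS length = dp[4][6] = 2

2


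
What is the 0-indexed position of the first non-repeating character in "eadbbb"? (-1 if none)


Input: eadbbb
Character frequencies:
  'a': 1
  'b': 3
  'd': 1
  'e': 1
Scanning left to right for freq == 1:
  Position 0 ('e'): unique! => answer = 0

0


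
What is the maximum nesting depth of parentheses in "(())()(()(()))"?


Input: "(())()(()(()))"
Tracking depth:
  Position 0 '(': depth becomes 1
  Position 1 '(': depth becomes 2
  Position 2 ')': depth becomes 1
  Position 3 ')': depth becomes 0
  Position 4 '(': depth becomes 1
  Position 5 ')': depth becomes 0
  Position 6 '(': depth becomes 1
  Position 7 '(': depth becomes 2
  Position 8 ')': depth becomes 1
  Position 9 '(': depth becomes 2
  Position 10 '(': depth becomes 3
  Position 11 ')': depth becomes 2
  Position 12 ')': depth becomes 1
  Position 13 ')': depth becomes 0
Maximum depth reached: 3

3


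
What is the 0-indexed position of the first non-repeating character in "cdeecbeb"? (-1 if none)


Input: cdeecbeb
Character frequencies:
  'b': 2
  'c': 2
  'd': 1
  'e': 3
Scanning left to right for freq == 1:
  Position 0 ('c'): freq=2, skip
  Position 1 ('d'): unique! => answer = 1

1


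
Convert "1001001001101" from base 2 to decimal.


Input: "1001001001101" in base 2
Positional expansion:
  Digit '1' (value 1) x 2^12 = 4096
  Digit '0' (value 0) x 2^11 = 0
  Digit '0' (value 0) x 2^10 = 0
  Digit '1' (value 1) x 2^9 = 512
  Digit '0' (value 0) x 2^8 = 0
  Digit '0' (value 0) x 2^7 = 0
  Digit '1' (value 1) x 2^6 = 64
  Digit '0' (value 0) x 2^5 = 0
  Digit '0' (value 0) x 2^4 = 0
  Digit '1' (value 1) x 2^3 = 8
  Digit '1' (value 1) x 2^2 = 4
  Digit '0' (value 0) x 2^1 = 0
  Digit '1' (value 1) x 2^0 = 1
Sum = 4685

4685


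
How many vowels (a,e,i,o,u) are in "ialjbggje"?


Input: ialjbggje
Checking each character:
  'i' at position 0: vowel (running total: 1)
  'a' at position 1: vowel (running total: 2)
  'l' at position 2: consonant
  'j' at position 3: consonant
  'b' at position 4: consonant
  'g' at position 5: consonant
  'g' at position 6: consonant
  'j' at position 7: consonant
  'e' at position 8: vowel (running total: 3)
Total vowels: 3

3


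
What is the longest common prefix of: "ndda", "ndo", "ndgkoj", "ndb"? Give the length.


Words: ndda, ndo, ndgkoj, ndb
  Position 0: all 'n' => match
  Position 1: all 'd' => match
  Position 2: ('d', 'o', 'g', 'b') => mismatch, stop
LCP = "nd" (length 2)

2


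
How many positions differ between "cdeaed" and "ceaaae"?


Comparing "cdeaed" and "ceaaae" position by position:
  Position 0: 'c' vs 'c' => same
  Position 1: 'd' vs 'e' => DIFFER
  Position 2: 'e' vs 'a' => DIFFER
  Position 3: 'a' vs 'a' => same
  Position 4: 'e' vs 'a' => DIFFER
  Position 5: 'd' vs 'e' => DIFFER
Positions that differ: 4

4


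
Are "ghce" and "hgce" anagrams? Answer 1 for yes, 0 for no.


Strings: "ghce", "hgce"
Sorted first:  cegh
Sorted second: cegh
Sorted forms match => anagrams

1


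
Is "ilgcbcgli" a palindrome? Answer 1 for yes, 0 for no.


Input: ilgcbcgli
Reversed: ilgcbcgli
  Compare pos 0 ('i') with pos 8 ('i'): match
  Compare pos 1 ('l') with pos 7 ('l'): match
  Compare pos 2 ('g') with pos 6 ('g'): match
  Compare pos 3 ('c') with pos 5 ('c'): match
Result: palindrome

1


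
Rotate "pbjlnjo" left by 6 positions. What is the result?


Input: "pbjlnjo", rotate left by 6
First 6 characters: "pbjlnj"
Remaining characters: "o"
Concatenate remaining + first: "o" + "pbjlnj" = "opbjlnj"

opbjlnj


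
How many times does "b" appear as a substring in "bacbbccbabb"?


Searching for "b" in "bacbbccbabb"
Scanning each position:
  Position 0: "b" => MATCH
  Position 1: "a" => no
  Position 2: "c" => no
  Position 3: "b" => MATCH
  Position 4: "b" => MATCH
  Position 5: "c" => no
  Position 6: "c" => no
  Position 7: "b" => MATCH
  Position 8: "a" => no
  Position 9: "b" => MATCH
  Position 10: "b" => MATCH
Total occurrences: 6

6


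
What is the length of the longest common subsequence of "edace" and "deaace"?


LCS of "edace" and "deaace"
DP table:
           d    e    a    a    c    e
      0    0    0    0    0    0    0
  e   0    0    1    1    1    1    1
  d   0    1    1    1    1    1    1
  a   0    1    1    2    2    2    2
  c   0    1    1    2    2    3    3
  e   0    1    2    2    2    3    4
LCS length = dp[5][6] = 4

4


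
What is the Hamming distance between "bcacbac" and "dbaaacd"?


Comparing "bcacbac" and "dbaaacd" position by position:
  Position 0: 'b' vs 'd' => differ
  Position 1: 'c' vs 'b' => differ
  Position 2: 'a' vs 'a' => same
  Position 3: 'c' vs 'a' => differ
  Position 4: 'b' vs 'a' => differ
  Position 5: 'a' vs 'c' => differ
  Position 6: 'c' vs 'd' => differ
Total differences (Hamming distance): 6

6


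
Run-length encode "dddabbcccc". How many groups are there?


Input: dddabbcccc
Scanning for consecutive runs:
  Group 1: 'd' x 3 (positions 0-2)
  Group 2: 'a' x 1 (positions 3-3)
  Group 3: 'b' x 2 (positions 4-5)
  Group 4: 'c' x 4 (positions 6-9)
Total groups: 4

4


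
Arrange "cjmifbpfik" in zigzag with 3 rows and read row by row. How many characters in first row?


Zigzag "cjmifbpfik" into 3 rows:
Placing characters:
  'c' => row 0
  'j' => row 1
  'm' => row 2
  'i' => row 1
  'f' => row 0
  'b' => row 1
  'p' => row 2
  'f' => row 1
  'i' => row 0
  'k' => row 1
Rows:
  Row 0: "cfi"
  Row 1: "jibfk"
  Row 2: "mp"
First row length: 3

3


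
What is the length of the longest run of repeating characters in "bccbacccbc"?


Input: "bccbacccbc"
Scanning for longest run:
  Position 1 ('c'): new char, reset run to 1
  Position 2 ('c'): continues run of 'c', length=2
  Position 3 ('b'): new char, reset run to 1
  Position 4 ('a'): new char, reset run to 1
  Position 5 ('c'): new char, reset run to 1
  Position 6 ('c'): continues run of 'c', length=2
  Position 7 ('c'): continues run of 'c', length=3
  Position 8 ('b'): new char, reset run to 1
  Position 9 ('c'): new char, reset run to 1
Longest run: 'c' with length 3

3


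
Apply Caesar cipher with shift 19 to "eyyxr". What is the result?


Caesar cipher: shift "eyyxr" by 19
  'e' (pos 4) + 19 = pos 23 = 'x'
  'y' (pos 24) + 19 = pos 17 = 'r'
  'y' (pos 24) + 19 = pos 17 = 'r'
  'x' (pos 23) + 19 = pos 16 = 'q'
  'r' (pos 17) + 19 = pos 10 = 'k'
Result: xrrqk

xrrqk


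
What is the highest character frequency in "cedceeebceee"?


Input: cedceeebceee
Character counts:
  'b': 1
  'c': 3
  'd': 1
  'e': 7
Maximum frequency: 7

7


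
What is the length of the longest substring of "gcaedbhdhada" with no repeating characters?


Input: "gcaedbhdhada"
Sliding window (track last position of each char):
  Position 0 ('g'): window [0,0] length 1 -- new best
  Position 1 ('c'): window [0,1] length 2 -- new best
  Position 2 ('a'): window [0,2] length 3 -- new best
  Position 3 ('e'): window [0,3] length 4 -- new best
  Position 4 ('d'): window [0,4] length 5 -- new best
  Position 5 ('b'): window [0,5] length 6 -- new best
  Position 6 ('h'): window [0,6] length 7 -- new best
  Position 7 ('d'): repeat (last at 4), move window start to 5
  Position 7 ('d'): window [5,7] length 3
  Position 8 ('h'): repeat (last at 6), move window start to 7
  Position 8 ('h'): window [7,8] length 2
  Position 9 ('a'): window [7,9] length 3
  Position 10 ('d'): repeat (last at 7), move window start to 8
  Position 10 ('d'): window [8,10] length 3
  Position 11 ('a'): repeat (last at 9), move window start to 10
  Position 11 ('a'): window [10,11] length 2
Longest substring with no repeats: "gcaedbh" with length 7

7


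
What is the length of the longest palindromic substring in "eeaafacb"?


Input: "eeaafacb"
Checking substrings for palindromes:
  [3:6] "afa" (len 3) => palindrome
  [0:2] "ee" (len 2) => palindrome
  [2:4] "aa" (len 2) => palindrome
Longest palindromic substring: "afa" with length 3

3


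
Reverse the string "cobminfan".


Input: cobminfan
Reading characters right to left:
  Position 8: 'n'
  Position 7: 'a'
  Position 6: 'f'
  Position 5: 'n'
  Position 4: 'i'
  Position 3: 'm'
  Position 2: 'b'
  Position 1: 'o'
  Position 0: 'c'
Reversed: nafnimboc

nafnimboc


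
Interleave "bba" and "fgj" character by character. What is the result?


Interleaving "bba" and "fgj":
  Position 0: 'b' from first, 'f' from second => "bf"
  Position 1: 'b' from first, 'g' from second => "bg"
  Position 2: 'a' from first, 'j' from second => "aj"
Result: bfbgaj

bfbgaj


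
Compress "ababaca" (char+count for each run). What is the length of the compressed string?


Input: ababaca
Runs:
  'a' x 1 => "a1"
  'b' x 1 => "b1"
  'a' x 1 => "a1"
  'b' x 1 => "b1"
  'a' x 1 => "a1"
  'c' x 1 => "c1"
  'a' x 1 => "a1"
Compressed: "a1b1a1b1a1c1a1"
Compressed length: 14

14


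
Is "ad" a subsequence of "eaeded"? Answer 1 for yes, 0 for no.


Check if "ad" is a subsequence of "eaeded"
Greedy scan:
  Position 0 ('e'): no match needed
  Position 1 ('a'): matches sub[0] = 'a'
  Position 2 ('e'): no match needed
  Position 3 ('d'): matches sub[1] = 'd'
  Position 4 ('e'): no match needed
  Position 5 ('d'): no match needed
All 2 characters matched => is a subsequence

1


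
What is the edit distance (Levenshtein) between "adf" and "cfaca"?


Computing edit distance: "adf" -> "cfaca"
DP table:
           c    f    a    c    a
      0    1    2    3    4    5
  a   1    1    2    2    3    4
  d   2    2    2    3    3    4
  f   3    3    2    3    4    4
Edit distance = dp[3][5] = 4

4


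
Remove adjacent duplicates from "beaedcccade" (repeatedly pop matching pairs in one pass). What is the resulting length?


Input: beaedcccade
Stack-based adjacent duplicate removal:
  Read 'b': push. Stack: b
  Read 'e': push. Stack: be
  Read 'a': push. Stack: bea
  Read 'e': push. Stack: beae
  Read 'd': push. Stack: beaed
  Read 'c': push. Stack: beaedc
  Read 'c': matches stack top 'c' => pop. Stack: beaed
  Read 'c': push. Stack: beaedc
  Read 'a': push. Stack: beaedca
  Read 'd': push. Stack: beaedcad
  Read 'e': push. Stack: beaedcade
Final stack: "beaedcade" (length 9)

9


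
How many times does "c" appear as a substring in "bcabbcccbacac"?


Searching for "c" in "bcabbcccbacac"
Scanning each position:
  Position 0: "b" => no
  Position 1: "c" => MATCH
  Position 2: "a" => no
  Position 3: "b" => no
  Position 4: "b" => no
  Position 5: "c" => MATCH
  Position 6: "c" => MATCH
  Position 7: "c" => MATCH
  Position 8: "b" => no
  Position 9: "a" => no
  Position 10: "c" => MATCH
  Position 11: "a" => no
  Position 12: "c" => MATCH
Total occurrences: 6

6


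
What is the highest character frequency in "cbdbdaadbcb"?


Input: cbdbdaadbcb
Character counts:
  'a': 2
  'b': 4
  'c': 2
  'd': 3
Maximum frequency: 4

4


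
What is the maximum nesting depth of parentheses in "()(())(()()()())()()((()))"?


Input: "()(())(()()()())()()((()))"
Tracking depth:
  Position 0 '(': depth becomes 1
  Position 1 ')': depth becomes 0
  Position 2 '(': depth becomes 1
  Position 3 '(': depth becomes 2
  Position 4 ')': depth becomes 1
  Position 5 ')': depth becomes 0
  Position 6 '(': depth becomes 1
  Position 7 '(': depth becomes 2
  Position 8 ')': depth becomes 1
  Position 9 '(': depth becomes 2
  Position 10 ')': depth becomes 1
  Position 11 '(': depth becomes 2
  Position 12 ')': depth becomes 1
  Position 13 '(': depth becomes 2
  Position 14 ')': depth becomes 1
  Position 15 ')': depth becomes 0
  Position 16 '(': depth becomes 1
  Position 17 ')': depth becomes 0
  Position 18 '(': depth becomes 1
  Position 19 ')': depth becomes 0
  Position 20 '(': depth becomes 1
  Position 21 '(': depth becomes 2
  Position 22 '(': depth becomes 3
  Position 23 ')': depth becomes 2
  Position 24 ')': depth becomes 1
  Position 25 ')': depth becomes 0
Maximum depth reached: 3

3


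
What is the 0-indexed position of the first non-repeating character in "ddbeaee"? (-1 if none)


Input: ddbeaee
Character frequencies:
  'a': 1
  'b': 1
  'd': 2
  'e': 3
Scanning left to right for freq == 1:
  Position 0 ('d'): freq=2, skip
  Position 1 ('d'): freq=2, skip
  Position 2 ('b'): unique! => answer = 2

2


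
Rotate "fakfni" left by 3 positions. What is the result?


Input: "fakfni", rotate left by 3
First 3 characters: "fak"
Remaining characters: "fni"
Concatenate remaining + first: "fni" + "fak" = "fnifak"

fnifak


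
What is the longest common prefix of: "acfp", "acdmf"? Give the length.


Words: acfp, acdmf
  Position 0: all 'a' => match
  Position 1: all 'c' => match
  Position 2: ('f', 'd') => mismatch, stop
LCP = "ac" (length 2)

2


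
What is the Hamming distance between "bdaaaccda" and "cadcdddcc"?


Comparing "bdaaaccda" and "cadcdddcc" position by position:
  Position 0: 'b' vs 'c' => differ
  Position 1: 'd' vs 'a' => differ
  Position 2: 'a' vs 'd' => differ
  Position 3: 'a' vs 'c' => differ
  Position 4: 'a' vs 'd' => differ
  Position 5: 'c' vs 'd' => differ
  Position 6: 'c' vs 'd' => differ
  Position 7: 'd' vs 'c' => differ
  Position 8: 'a' vs 'c' => differ
Total differences (Hamming distance): 9

9


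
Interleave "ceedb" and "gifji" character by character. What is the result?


Interleaving "ceedb" and "gifji":
  Position 0: 'c' from first, 'g' from second => "cg"
  Position 1: 'e' from first, 'i' from second => "ei"
  Position 2: 'e' from first, 'f' from second => "ef"
  Position 3: 'd' from first, 'j' from second => "dj"
  Position 4: 'b' from first, 'i' from second => "bi"
Result: cgeiefdjbi

cgeiefdjbi


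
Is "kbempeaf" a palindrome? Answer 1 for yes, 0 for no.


Input: kbempeaf
Reversed: faepmebk
  Compare pos 0 ('k') with pos 7 ('f'): MISMATCH
  Compare pos 1 ('b') with pos 6 ('a'): MISMATCH
  Compare pos 2 ('e') with pos 5 ('e'): match
  Compare pos 3 ('m') with pos 4 ('p'): MISMATCH
Result: not a palindrome

0


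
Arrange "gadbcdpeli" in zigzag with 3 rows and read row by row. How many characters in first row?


Zigzag "gadbcdpeli" into 3 rows:
Placing characters:
  'g' => row 0
  'a' => row 1
  'd' => row 2
  'b' => row 1
  'c' => row 0
  'd' => row 1
  'p' => row 2
  'e' => row 1
  'l' => row 0
  'i' => row 1
Rows:
  Row 0: "gcl"
  Row 1: "abdei"
  Row 2: "dp"
First row length: 3

3


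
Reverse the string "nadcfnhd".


Input: nadcfnhd
Reading characters right to left:
  Position 7: 'd'
  Position 6: 'h'
  Position 5: 'n'
  Position 4: 'f'
  Position 3: 'c'
  Position 2: 'd'
  Position 1: 'a'
  Position 0: 'n'
Reversed: dhnfcdan

dhnfcdan


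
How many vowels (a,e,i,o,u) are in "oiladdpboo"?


Input: oiladdpboo
Checking each character:
  'o' at position 0: vowel (running total: 1)
  'i' at position 1: vowel (running total: 2)
  'l' at position 2: consonant
  'a' at position 3: vowel (running total: 3)
  'd' at position 4: consonant
  'd' at position 5: consonant
  'p' at position 6: consonant
  'b' at position 7: consonant
  'o' at position 8: vowel (running total: 4)
  'o' at position 9: vowel (running total: 5)
Total vowels: 5

5


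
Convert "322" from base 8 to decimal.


Input: "322" in base 8
Positional expansion:
  Digit '3' (value 3) x 8^2 = 192
  Digit '2' (value 2) x 8^1 = 16
  Digit '2' (value 2) x 8^0 = 2
Sum = 210

210


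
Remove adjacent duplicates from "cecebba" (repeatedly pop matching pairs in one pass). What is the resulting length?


Input: cecebba
Stack-based adjacent duplicate removal:
  Read 'c': push. Stack: c
  Read 'e': push. Stack: ce
  Read 'c': push. Stack: cec
  Read 'e': push. Stack: cece
  Read 'b': push. Stack: ceceb
  Read 'b': matches stack top 'b' => pop. Stack: cece
  Read 'a': push. Stack: cecea
Final stack: "cecea" (length 5)

5


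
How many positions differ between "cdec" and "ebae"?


Comparing "cdec" and "ebae" position by position:
  Position 0: 'c' vs 'e' => DIFFER
  Position 1: 'd' vs 'b' => DIFFER
  Position 2: 'e' vs 'a' => DIFFER
  Position 3: 'c' vs 'e' => DIFFER
Positions that differ: 4

4


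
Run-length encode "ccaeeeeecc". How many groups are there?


Input: ccaeeeeecc
Scanning for consecutive runs:
  Group 1: 'c' x 2 (positions 0-1)
  Group 2: 'a' x 1 (positions 2-2)
  Group 3: 'e' x 5 (positions 3-7)
  Group 4: 'c' x 2 (positions 8-9)
Total groups: 4

4


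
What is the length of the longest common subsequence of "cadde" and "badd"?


LCS of "cadde" and "badd"
DP table:
           b    a    d    d
      0    0    0    0    0
  c   0    0    0    0    0
  a   0    0    1    1    1
  d   0    0    1    2    2
  d   0    0    1    2    3
  e   0    0    1    2    3
LCS length = dp[5][4] = 3

3


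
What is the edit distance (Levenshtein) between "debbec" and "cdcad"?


Computing edit distance: "debbec" -> "cdcad"
DP table:
           c    d    c    a    d
      0    1    2    3    4    5
  d   1    1    1    2    3    4
  e   2    2    2    2    3    4
  b   3    3    3    3    3    4
  b   4    4    4    4    4    4
  e   5    5    5    5    5    5
  c   6    5    6    5    6    6
Edit distance = dp[6][5] = 6

6


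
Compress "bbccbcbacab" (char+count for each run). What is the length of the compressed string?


Input: bbccbcbacab
Runs:
  'b' x 2 => "b2"
  'c' x 2 => "c2"
  'b' x 1 => "b1"
  'c' x 1 => "c1"
  'b' x 1 => "b1"
  'a' x 1 => "a1"
  'c' x 1 => "c1"
  'a' x 1 => "a1"
  'b' x 1 => "b1"
Compressed: "b2c2b1c1b1a1c1a1b1"
Compressed length: 18

18


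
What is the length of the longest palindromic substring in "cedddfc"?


Input: "cedddfc"
Checking substrings for palindromes:
  [2:5] "ddd" (len 3) => palindrome
  [2:4] "dd" (len 2) => palindrome
  [3:5] "dd" (len 2) => palindrome
Longest palindromic substring: "ddd" with length 3

3


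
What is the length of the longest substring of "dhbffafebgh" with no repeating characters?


Input: "dhbffafebgh"
Sliding window (track last position of each char):
  Position 0 ('d'): window [0,0] length 1 -- new best
  Position 1 ('h'): window [0,1] length 2 -- new best
  Position 2 ('b'): window [0,2] length 3 -- new best
  Position 3 ('f'): window [0,3] length 4 -- new best
  Position 4 ('f'): repeat (last at 3), move window start to 4
  Position 4 ('f'): window [4,4] length 1
  Position 5 ('a'): window [4,5] length 2
  Position 6 ('f'): repeat (last at 4), move window start to 5
  Position 6 ('f'): window [5,6] length 2
  Position 7 ('e'): window [5,7] length 3
  Position 8 ('b'): window [5,8] length 4
  Position 9 ('g'): window [5,9] length 5 -- new best
  Position 10 ('h'): window [5,10] length 6 -- new best
Longest substring with no repeats: "afebgh" with length 6

6


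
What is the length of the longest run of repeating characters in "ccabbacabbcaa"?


Input: "ccabbacabbcaa"
Scanning for longest run:
  Position 1 ('c'): continues run of 'c', length=2
  Position 2 ('a'): new char, reset run to 1
  Position 3 ('b'): new char, reset run to 1
  Position 4 ('b'): continues run of 'b', length=2
  Position 5 ('a'): new char, reset run to 1
  Position 6 ('c'): new char, reset run to 1
  Position 7 ('a'): new char, reset run to 1
  Position 8 ('b'): new char, reset run to 1
  Position 9 ('b'): continues run of 'b', length=2
  Position 10 ('c'): new char, reset run to 1
  Position 11 ('a'): new char, reset run to 1
  Position 12 ('a'): continues run of 'a', length=2
Longest run: 'c' with length 2

2


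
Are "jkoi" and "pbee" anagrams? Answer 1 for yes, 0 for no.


Strings: "jkoi", "pbee"
Sorted first:  ijko
Sorted second: beep
Differ at position 0: 'i' vs 'b' => not anagrams

0


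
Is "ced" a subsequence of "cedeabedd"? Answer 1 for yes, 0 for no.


Check if "ced" is a subsequence of "cedeabedd"
Greedy scan:
  Position 0 ('c'): matches sub[0] = 'c'
  Position 1 ('e'): matches sub[1] = 'e'
  Position 2 ('d'): matches sub[2] = 'd'
  Position 3 ('e'): no match needed
  Position 4 ('a'): no match needed
  Position 5 ('b'): no match needed
  Position 6 ('e'): no match needed
  Position 7 ('d'): no match needed
  Position 8 ('d'): no match needed
All 3 characters matched => is a subsequence

1
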